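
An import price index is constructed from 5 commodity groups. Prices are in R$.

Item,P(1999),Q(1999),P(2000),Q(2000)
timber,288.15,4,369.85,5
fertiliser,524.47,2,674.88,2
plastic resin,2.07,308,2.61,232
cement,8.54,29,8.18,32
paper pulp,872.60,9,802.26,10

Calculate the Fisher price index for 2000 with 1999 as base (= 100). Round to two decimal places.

Laspeyres component (base-period weights):
ΣP(2000)Q(1999) = 369.85×4 + 674.88×2 + 2.61×308 + 8.18×29 + 802.26×9 = 1479.4 + 1349.76 + 803.88 + 237.22 + 7220.34 = 11090.6
ΣP(1999)Q(1999) = 288.15×4 + 524.47×2 + 2.07×308 + 8.54×29 + 872.60×9 = 1152.6 + 1048.94 + 637.56 + 247.66 + 7853.4 = 10940.16
L = 11090.6 / 10940.16 × 100 = 101.3751
Paasche component (current-period weights):
ΣP(2000)Q(2000) = 369.85×5 + 674.88×2 + 2.61×232 + 8.18×32 + 802.26×10 = 1849.25 + 1349.76 + 605.52 + 261.76 + 8022.6 = 12088.89
ΣP(1999)Q(2000) = 288.15×5 + 524.47×2 + 2.07×232 + 8.54×32 + 872.60×10 = 1440.75 + 1048.94 + 480.24 + 273.28 + 8726 = 11969.21
P = 12088.89 / 11969.21 × 100 = 100.9999
Fisher = √(L × P) = √(101.3751 × 100.9999) = 101.1873

101.19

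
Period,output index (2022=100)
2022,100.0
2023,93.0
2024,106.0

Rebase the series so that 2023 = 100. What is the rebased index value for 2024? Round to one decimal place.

Rebased(2024) = 106.0 / 93.0 × 100 = 113.9785

114.0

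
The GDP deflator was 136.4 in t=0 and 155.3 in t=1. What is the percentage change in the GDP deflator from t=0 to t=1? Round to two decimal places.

13.86%

Change = (155.3 − 136.4) / 136.4 × 100
       = 18.9 / 136.4 × 100 = 13.8563%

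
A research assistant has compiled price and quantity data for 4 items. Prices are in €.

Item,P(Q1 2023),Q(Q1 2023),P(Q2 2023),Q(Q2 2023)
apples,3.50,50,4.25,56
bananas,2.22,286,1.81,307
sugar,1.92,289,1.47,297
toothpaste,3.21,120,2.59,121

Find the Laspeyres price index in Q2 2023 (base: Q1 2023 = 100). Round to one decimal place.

Laspeyres price index uses base-period quantities as weights.
ΣP(Q2 2023)·Q(Q1 2023) = 4.25×50 + 1.81×286 + 1.47×289 + 2.59×120 = 212.5 + 517.66 + 424.83 + 310.8 = 1465.79
ΣP(Q1 2023)·Q(Q1 2023) = 3.50×50 + 2.22×286 + 1.92×289 + 3.21×120 = 175 + 634.92 + 554.88 + 385.2 = 1750
Index = 1465.79 / 1750 × 100 = 83.7594

83.8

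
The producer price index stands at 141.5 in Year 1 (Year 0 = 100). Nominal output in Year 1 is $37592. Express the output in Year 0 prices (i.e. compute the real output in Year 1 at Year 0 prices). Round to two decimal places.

Real = Nominal ÷ (Index/100) = 37592 ÷ (141.5/100)
     = 37592 ÷ 1.415 = 26566.7845

26566.78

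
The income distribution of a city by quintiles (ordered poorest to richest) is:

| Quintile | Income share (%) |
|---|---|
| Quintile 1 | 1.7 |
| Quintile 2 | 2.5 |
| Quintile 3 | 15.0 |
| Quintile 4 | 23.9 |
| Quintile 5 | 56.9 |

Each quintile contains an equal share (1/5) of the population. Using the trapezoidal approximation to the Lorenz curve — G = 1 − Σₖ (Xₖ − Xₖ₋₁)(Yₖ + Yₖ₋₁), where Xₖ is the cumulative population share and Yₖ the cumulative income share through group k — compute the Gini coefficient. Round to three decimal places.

Cumulative income shares Yₖ: 0.0170, 0.0420, 0.1920, 0.4310, 1.0000
Σ (Xₖ−Xₖ₋₁)(Yₖ+Yₖ₋₁) = (1/5)(0.0170+0.0000) + (1/5)(0.0420+0.0170) + (1/5)(0.1920+0.0420) + (1/5)(0.4310+0.1920) + (1/5)(1.0000+0.4310)
  = 0.0034 + 0.0118 + 0.0468 + 0.1246 + 0.2862 = 0.4728
G = 1 − 0.4728 = 0.5272

0.527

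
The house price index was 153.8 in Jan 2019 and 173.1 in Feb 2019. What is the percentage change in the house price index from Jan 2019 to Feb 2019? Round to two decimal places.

Change = (173.1 − 153.8) / 153.8 × 100
       = 19.3 / 153.8 × 100 = 12.5488%

12.55%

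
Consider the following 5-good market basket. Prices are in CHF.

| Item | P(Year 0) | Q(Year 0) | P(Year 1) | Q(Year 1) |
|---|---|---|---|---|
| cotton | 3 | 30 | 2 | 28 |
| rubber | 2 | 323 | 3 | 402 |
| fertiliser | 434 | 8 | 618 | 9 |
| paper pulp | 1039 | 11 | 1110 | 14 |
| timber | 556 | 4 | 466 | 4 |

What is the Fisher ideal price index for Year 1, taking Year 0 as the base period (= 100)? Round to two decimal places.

Laspeyres component (base-period weights):
ΣP(Year 1)Q(Year 0) = 2×30 + 3×323 + 618×8 + 1110×11 + 466×4 = 60 + 969 + 4944 + 12210 + 1864 = 20047
ΣP(Year 0)Q(Year 0) = 3×30 + 2×323 + 434×8 + 1039×11 + 556×4 = 90 + 646 + 3472 + 11429 + 2224 = 17861
L = 20047 / 17861 × 100 = 112.2390
Paasche component (current-period weights):
ΣP(Year 1)Q(Year 1) = 2×28 + 3×402 + 618×9 + 1110×14 + 466×4 = 56 + 1206 + 5562 + 15540 + 1864 = 24228
ΣP(Year 0)Q(Year 1) = 3×28 + 2×402 + 434×9 + 1039×14 + 556×4 = 84 + 804 + 3906 + 14546 + 2224 = 21564
P = 24228 / 21564 × 100 = 112.3539
Fisher = √(L × P) = √(112.2390 × 112.3539) = 112.2964

112.30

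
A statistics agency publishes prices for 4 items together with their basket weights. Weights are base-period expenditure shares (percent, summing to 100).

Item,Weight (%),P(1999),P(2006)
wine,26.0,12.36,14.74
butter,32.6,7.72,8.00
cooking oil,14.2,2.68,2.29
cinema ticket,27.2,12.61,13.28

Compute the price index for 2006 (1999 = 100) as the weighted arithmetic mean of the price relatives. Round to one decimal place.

105.6

wine: 26.0 × (14.74/12.36) = 26.0 × 1.192557 = 31.0065
butter: 32.6 × (8.00/7.72) = 32.6 × 1.036269 = 33.7824
cooking oil: 14.2 × (2.29/2.68) = 14.2 × 0.854478 = 12.1336
cinema ticket: 27.2 × (13.28/12.61) = 27.2 × 1.053132 = 28.6452
Index = Σ wᵢ·(p₁ᵢ/p₀ᵢ) = 31.0065 + 33.7824 + 12.1336 + 28.6452 = 105.5676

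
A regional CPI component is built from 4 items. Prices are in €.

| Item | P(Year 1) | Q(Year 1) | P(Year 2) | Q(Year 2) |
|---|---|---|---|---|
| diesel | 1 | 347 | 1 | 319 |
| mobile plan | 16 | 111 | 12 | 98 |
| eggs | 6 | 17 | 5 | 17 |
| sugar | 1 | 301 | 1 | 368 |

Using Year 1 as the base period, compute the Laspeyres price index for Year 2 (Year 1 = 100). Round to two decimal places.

Laspeyres price index uses base-period quantities as weights.
ΣP(Year 2)·Q(Year 1) = 1×347 + 12×111 + 5×17 + 1×301 = 347 + 1332 + 85 + 301 = 2065
ΣP(Year 1)·Q(Year 1) = 1×347 + 16×111 + 6×17 + 1×301 = 347 + 1776 + 102 + 301 = 2526
Index = 2065 / 2526 × 100 = 81.7498

81.75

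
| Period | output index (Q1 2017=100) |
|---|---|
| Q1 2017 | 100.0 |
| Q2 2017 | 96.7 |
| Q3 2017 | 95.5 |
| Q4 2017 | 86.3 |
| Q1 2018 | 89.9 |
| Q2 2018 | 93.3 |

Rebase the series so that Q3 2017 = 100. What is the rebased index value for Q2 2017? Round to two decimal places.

Rebased(Q2 2017) = 96.7 / 95.5 × 100 = 101.2565

101.26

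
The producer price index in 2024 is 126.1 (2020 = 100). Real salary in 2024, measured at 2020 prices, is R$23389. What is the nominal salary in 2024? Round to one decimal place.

Nominal = Real × (Index/100) = 23389 × (126.1/100)
        = 23389 × 1.261 = 29493.5290

29493.5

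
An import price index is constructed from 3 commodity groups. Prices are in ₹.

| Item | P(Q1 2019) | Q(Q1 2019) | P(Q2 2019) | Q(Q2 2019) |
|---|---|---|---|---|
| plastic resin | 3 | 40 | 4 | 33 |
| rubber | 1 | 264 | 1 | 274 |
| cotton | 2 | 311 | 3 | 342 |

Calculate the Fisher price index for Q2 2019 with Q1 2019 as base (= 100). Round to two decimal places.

135.18

Laspeyres component (base-period weights):
ΣP(Q2 2019)Q(Q1 2019) = 4×40 + 1×264 + 3×311 = 160 + 264 + 933 = 1357
ΣP(Q1 2019)Q(Q1 2019) = 3×40 + 1×264 + 2×311 = 120 + 264 + 622 = 1006
L = 1357 / 1006 × 100 = 134.8907
Paasche component (current-period weights):
ΣP(Q2 2019)Q(Q2 2019) = 4×33 + 1×274 + 3×342 = 132 + 274 + 1026 = 1432
ΣP(Q1 2019)Q(Q2 2019) = 3×33 + 1×274 + 2×342 = 99 + 274 + 684 = 1057
P = 1432 / 1057 × 100 = 135.4778
Fisher = √(L × P) = √(134.8907 × 135.4778) = 135.1839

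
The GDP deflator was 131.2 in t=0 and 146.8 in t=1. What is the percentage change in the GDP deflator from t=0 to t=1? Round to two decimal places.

11.89%

Change = (146.8 − 131.2) / 131.2 × 100
       = 15.6 / 131.2 × 100 = 11.8902%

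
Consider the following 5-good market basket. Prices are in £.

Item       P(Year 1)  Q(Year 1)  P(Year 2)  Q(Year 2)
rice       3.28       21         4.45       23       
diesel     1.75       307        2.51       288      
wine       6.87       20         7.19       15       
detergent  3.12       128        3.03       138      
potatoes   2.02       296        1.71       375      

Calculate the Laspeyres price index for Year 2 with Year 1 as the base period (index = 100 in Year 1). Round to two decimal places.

Laspeyres price index uses base-period quantities as weights.
ΣP(Year 2)·Q(Year 1) = 4.45×21 + 2.51×307 + 7.19×20 + 3.03×128 + 1.71×296 = 93.45 + 770.57 + 143.8 + 387.84 + 506.16 = 1901.82
ΣP(Year 1)·Q(Year 1) = 3.28×21 + 1.75×307 + 6.87×20 + 3.12×128 + 2.02×296 = 68.88 + 537.25 + 137.4 + 399.36 + 597.92 = 1740.81
Index = 1901.82 / 1740.81 × 100 = 109.2491

109.25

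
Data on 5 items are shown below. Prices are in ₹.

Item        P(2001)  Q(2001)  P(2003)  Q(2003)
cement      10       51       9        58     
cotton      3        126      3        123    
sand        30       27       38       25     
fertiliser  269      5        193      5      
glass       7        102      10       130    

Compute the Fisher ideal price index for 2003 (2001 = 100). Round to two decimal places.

103.13

Laspeyres component (base-period weights):
ΣP(2003)Q(2001) = 9×51 + 3×126 + 38×27 + 193×5 + 10×102 = 459 + 378 + 1026 + 965 + 1020 = 3848
ΣP(2001)Q(2001) = 10×51 + 3×126 + 30×27 + 269×5 + 7×102 = 510 + 378 + 810 + 1345 + 714 = 3757
L = 3848 / 3757 × 100 = 102.4221
Paasche component (current-period weights):
ΣP(2003)Q(2003) = 9×58 + 3×123 + 38×25 + 193×5 + 10×130 = 522 + 369 + 950 + 965 + 1300 = 4106
ΣP(2001)Q(2003) = 10×58 + 3×123 + 30×25 + 269×5 + 7×130 = 580 + 369 + 750 + 1345 + 910 = 3954
P = 4106 / 3954 × 100 = 103.8442
Fisher = √(L × P) = √(102.4221 × 103.8442) = 103.1307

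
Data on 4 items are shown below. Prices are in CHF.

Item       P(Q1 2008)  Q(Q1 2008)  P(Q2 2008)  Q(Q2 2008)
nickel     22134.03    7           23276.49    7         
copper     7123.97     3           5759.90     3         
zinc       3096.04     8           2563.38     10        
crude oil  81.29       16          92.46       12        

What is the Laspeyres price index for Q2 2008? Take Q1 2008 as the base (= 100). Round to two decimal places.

99.91

Laspeyres price index uses base-period quantities as weights.
ΣP(Q2 2008)·Q(Q1 2008) = 23276.49×7 + 5759.90×3 + 2563.38×8 + 92.46×16 = 162935.43 + 17279.7 + 20507.04 + 1479.36 = 202201.53
ΣP(Q1 2008)·Q(Q1 2008) = 22134.03×7 + 7123.97×3 + 3096.04×8 + 81.29×16 = 154938.21 + 21371.91 + 24768.32 + 1300.64 = 202379.08
Index = 202201.53 / 202379.08 × 100 = 99.9123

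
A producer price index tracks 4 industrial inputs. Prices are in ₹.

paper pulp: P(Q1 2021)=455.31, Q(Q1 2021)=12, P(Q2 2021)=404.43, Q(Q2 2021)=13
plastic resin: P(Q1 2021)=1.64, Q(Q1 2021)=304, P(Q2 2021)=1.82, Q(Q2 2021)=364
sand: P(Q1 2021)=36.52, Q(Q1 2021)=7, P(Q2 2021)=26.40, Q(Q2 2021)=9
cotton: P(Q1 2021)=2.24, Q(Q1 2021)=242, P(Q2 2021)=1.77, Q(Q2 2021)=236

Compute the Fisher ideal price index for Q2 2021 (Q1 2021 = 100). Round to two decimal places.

Laspeyres component (base-period weights):
ΣP(Q2 2021)Q(Q1 2021) = 404.43×12 + 1.82×304 + 26.40×7 + 1.77×242 = 4853.16 + 553.28 + 184.8 + 428.34 = 6019.58
ΣP(Q1 2021)Q(Q1 2021) = 455.31×12 + 1.64×304 + 36.52×7 + 2.24×242 = 5463.72 + 498.56 + 255.64 + 542.08 = 6760
L = 6019.58 / 6760 × 100 = 89.0470
Paasche component (current-period weights):
ΣP(Q2 2021)Q(Q2 2021) = 404.43×13 + 1.82×364 + 26.40×9 + 1.77×236 = 5257.59 + 662.48 + 237.6 + 417.72 = 6575.39
ΣP(Q1 2021)Q(Q2 2021) = 455.31×13 + 1.64×364 + 36.52×9 + 2.24×236 = 5919.03 + 596.96 + 328.68 + 528.64 = 7373.31
P = 6575.39 / 7373.31 × 100 = 89.1783
Fisher = √(L × P) = √(89.0470 × 89.1783) = 89.1126

89.11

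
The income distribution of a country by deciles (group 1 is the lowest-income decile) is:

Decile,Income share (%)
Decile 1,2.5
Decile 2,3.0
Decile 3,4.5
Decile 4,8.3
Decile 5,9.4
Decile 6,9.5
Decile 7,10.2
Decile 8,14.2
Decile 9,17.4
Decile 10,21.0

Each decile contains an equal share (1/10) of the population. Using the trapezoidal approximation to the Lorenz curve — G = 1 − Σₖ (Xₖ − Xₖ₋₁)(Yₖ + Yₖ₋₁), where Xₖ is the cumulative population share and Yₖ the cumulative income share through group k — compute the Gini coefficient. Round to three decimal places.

0.322

Cumulative income shares Yₖ: 0.0250, 0.0550, 0.1000, 0.1830, 0.2770, 0.3720, 0.4740, 0.6160, 0.7900, 1.0000
Σ (Xₖ−Xₖ₋₁)(Yₖ+Yₖ₋₁) = (1/10)(0.0250+0.0000) + (1/10)(0.0550+0.0250) + (1/10)(0.1000+0.0550) + (1/10)(0.1830+0.1000) + (1/10)(0.2770+0.1830) + (1/10)(0.3720+0.2770) + (1/10)(0.4740+0.3720) + (1/10)(0.6160+0.4740) + (1/10)(0.7900+0.6160) + (1/10)(1.0000+0.7900)
  = 0.0025 + 0.0080 + 0.0155 + 0.0283 + 0.0460 + 0.0649 + 0.0846 + 0.1090 + 0.1406 + 0.1790 = 0.6784
G = 1 − 0.6784 = 0.3216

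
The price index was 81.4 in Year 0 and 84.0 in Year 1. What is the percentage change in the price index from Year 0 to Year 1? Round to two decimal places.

Change = (84.0 − 81.4) / 81.4 × 100
       = 2.6 / 81.4 × 100 = 3.1941%

3.19%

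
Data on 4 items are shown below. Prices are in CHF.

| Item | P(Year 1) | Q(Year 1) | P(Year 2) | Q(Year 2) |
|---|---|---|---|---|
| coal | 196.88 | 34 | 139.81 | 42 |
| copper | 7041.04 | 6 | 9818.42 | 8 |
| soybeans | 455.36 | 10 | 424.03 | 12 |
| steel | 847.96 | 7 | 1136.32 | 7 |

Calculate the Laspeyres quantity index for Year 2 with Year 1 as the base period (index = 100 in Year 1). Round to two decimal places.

127.88

Laspeyres quantity index uses base-period prices as weights.
ΣP(Year 1)·Q(Year 2) = 196.88×42 + 7041.04×8 + 455.36×12 + 847.96×7 = 8268.96 + 56328.32 + 5464.32 + 5935.72 = 75997.32
ΣP(Year 1)·Q(Year 1) = 196.88×34 + 7041.04×6 + 455.36×10 + 847.96×7 = 6693.92 + 42246.24 + 4553.6 + 5935.72 = 59429.48
Index = 75997.32 / 59429.48 × 100 = 127.8782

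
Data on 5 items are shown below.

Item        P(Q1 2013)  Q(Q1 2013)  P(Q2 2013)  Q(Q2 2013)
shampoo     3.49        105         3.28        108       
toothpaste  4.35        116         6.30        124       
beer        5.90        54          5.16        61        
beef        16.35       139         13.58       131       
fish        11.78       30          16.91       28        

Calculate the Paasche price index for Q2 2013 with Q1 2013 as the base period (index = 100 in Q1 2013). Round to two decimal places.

Paasche price index uses current-period quantities as weights.
ΣP(Q2 2013)·Q(Q2 2013) = 3.28×108 + 6.30×124 + 5.16×61 + 13.58×131 + 16.91×28 = 354.24 + 781.2 + 314.76 + 1778.98 + 473.48 = 3702.66
ΣP(Q1 2013)·Q(Q2 2013) = 3.49×108 + 4.35×124 + 5.90×61 + 16.35×131 + 11.78×28 = 376.92 + 539.4 + 359.9 + 2141.85 + 329.84 = 3747.91
Index = 3702.66 / 3747.91 × 100 = 98.7927

98.79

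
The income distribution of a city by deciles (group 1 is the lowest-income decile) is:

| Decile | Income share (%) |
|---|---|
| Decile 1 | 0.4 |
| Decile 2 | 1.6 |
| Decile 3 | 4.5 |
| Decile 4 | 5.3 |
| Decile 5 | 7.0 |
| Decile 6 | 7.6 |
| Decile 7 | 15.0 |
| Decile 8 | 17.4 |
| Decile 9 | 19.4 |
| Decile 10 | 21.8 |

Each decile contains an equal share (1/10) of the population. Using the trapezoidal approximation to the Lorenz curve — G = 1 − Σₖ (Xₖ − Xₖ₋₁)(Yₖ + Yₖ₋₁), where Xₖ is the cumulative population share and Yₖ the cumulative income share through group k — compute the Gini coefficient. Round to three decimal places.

Cumulative income shares Yₖ: 0.0040, 0.0200, 0.0650, 0.1180, 0.1880, 0.2640, 0.4140, 0.5880, 0.7820, 1.0000
Σ (Xₖ−Xₖ₋₁)(Yₖ+Yₖ₋₁) = (1/10)(0.0040+0.0000) + (1/10)(0.0200+0.0040) + (1/10)(0.0650+0.0200) + (1/10)(0.1180+0.0650) + (1/10)(0.1880+0.1180) + (1/10)(0.2640+0.1880) + (1/10)(0.4140+0.2640) + (1/10)(0.5880+0.4140) + (1/10)(0.7820+0.5880) + (1/10)(1.0000+0.7820)
  = 0.0004 + 0.0024 + 0.0085 + 0.0183 + 0.0306 + 0.0452 + 0.0678 + 0.1002 + 0.1370 + 0.1782 = 0.5886
G = 1 − 0.5886 = 0.4114

0.411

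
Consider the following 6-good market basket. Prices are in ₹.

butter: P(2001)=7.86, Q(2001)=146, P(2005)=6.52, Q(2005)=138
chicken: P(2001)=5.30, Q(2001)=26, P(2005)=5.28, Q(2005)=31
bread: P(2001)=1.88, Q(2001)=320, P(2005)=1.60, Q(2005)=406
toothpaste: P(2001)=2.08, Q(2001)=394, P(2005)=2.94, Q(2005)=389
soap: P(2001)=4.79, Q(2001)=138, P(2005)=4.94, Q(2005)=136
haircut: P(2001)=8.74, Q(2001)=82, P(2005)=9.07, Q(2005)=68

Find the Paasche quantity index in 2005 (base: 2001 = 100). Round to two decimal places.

99.05

Paasche quantity index uses current-period prices as weights.
ΣP(2005)·Q(2005) = 6.52×138 + 5.28×31 + 1.60×406 + 2.94×389 + 4.94×136 + 9.07×68 = 899.76 + 163.68 + 649.6 + 1143.66 + 671.84 + 616.76 = 4145.3
ΣP(2005)·Q(2001) = 6.52×146 + 5.28×26 + 1.60×320 + 2.94×394 + 4.94×138 + 9.07×82 = 951.92 + 137.28 + 512 + 1158.36 + 681.72 + 743.74 = 4185.02
Index = 4145.3 / 4185.02 × 100 = 99.0509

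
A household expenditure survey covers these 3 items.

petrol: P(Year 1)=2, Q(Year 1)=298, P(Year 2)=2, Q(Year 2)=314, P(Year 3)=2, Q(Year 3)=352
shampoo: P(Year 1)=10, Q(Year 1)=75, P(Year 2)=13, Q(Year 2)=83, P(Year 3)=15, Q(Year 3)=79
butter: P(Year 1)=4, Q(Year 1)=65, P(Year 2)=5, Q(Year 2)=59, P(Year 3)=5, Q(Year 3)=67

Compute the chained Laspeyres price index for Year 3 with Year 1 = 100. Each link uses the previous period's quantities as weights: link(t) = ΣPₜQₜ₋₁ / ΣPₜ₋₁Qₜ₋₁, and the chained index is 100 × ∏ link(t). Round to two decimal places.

Link Year 1→Year 2:
ΣP(Year 2)Q(Year 1) = 2×298 + 13×75 + 5×65 = 596 + 975 + 325 = 1896
ΣP(Year 1)Q(Year 1) = 2×298 + 10×75 + 4×65 = 596 + 750 + 260 = 1606
link = 1896/1606 = 1.180573
Link Year 2→Year 3:
ΣP(Year 3)Q(Year 2) = 2×314 + 15×83 + 5×59 = 628 + 1245 + 295 = 2168
ΣP(Year 2)Q(Year 2) = 2×314 + 13×83 + 5×59 = 628 + 1079 + 295 = 2002
link = 2168/2002 = 1.082917
Chained index = 100 × 1.180573 × 1.082917 = 127.8463

127.85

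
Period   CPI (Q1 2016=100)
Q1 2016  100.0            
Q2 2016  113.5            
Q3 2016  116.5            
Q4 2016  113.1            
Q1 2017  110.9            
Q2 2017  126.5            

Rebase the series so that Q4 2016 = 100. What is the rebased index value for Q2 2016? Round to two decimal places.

100.35

Rebased(Q2 2016) = 113.5 / 113.1 × 100 = 100.3537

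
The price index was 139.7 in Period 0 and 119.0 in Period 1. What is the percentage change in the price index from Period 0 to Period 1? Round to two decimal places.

Change = (119.0 − 139.7) / 139.7 × 100
       = -20.7 / 139.7 × 100 = -14.8175%

-14.82%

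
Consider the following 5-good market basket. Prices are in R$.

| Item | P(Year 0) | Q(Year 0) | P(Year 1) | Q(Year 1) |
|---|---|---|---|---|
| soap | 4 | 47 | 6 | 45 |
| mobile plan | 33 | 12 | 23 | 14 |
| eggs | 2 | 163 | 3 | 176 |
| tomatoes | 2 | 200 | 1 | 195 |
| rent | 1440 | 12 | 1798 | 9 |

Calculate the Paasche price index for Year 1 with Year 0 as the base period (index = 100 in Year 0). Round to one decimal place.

Paasche price index uses current-period quantities as weights.
ΣP(Year 1)·Q(Year 1) = 6×45 + 23×14 + 3×176 + 1×195 + 1798×9 = 270 + 322 + 528 + 195 + 16182 = 17497
ΣP(Year 0)·Q(Year 1) = 4×45 + 33×14 + 2×176 + 2×195 + 1440×9 = 180 + 462 + 352 + 390 + 12960 = 14344
Index = 17497 / 14344 × 100 = 121.9813

122.0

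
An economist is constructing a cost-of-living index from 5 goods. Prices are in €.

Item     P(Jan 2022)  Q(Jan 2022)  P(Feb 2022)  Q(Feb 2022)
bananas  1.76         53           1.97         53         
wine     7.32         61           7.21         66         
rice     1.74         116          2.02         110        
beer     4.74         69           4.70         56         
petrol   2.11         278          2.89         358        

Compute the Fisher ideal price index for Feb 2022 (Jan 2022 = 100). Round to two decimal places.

Laspeyres component (base-period weights):
ΣP(Feb 2022)Q(Jan 2022) = 1.97×53 + 7.21×61 + 2.02×116 + 4.70×69 + 2.89×278 = 104.41 + 439.81 + 234.32 + 324.3 + 803.42 = 1906.26
ΣP(Jan 2022)Q(Jan 2022) = 1.76×53 + 7.32×61 + 1.74×116 + 4.74×69 + 2.11×278 = 93.28 + 446.52 + 201.84 + 327.06 + 586.58 = 1655.28
L = 1906.26 / 1655.28 × 100 = 115.1624
Paasche component (current-period weights):
ΣP(Feb 2022)Q(Feb 2022) = 1.97×53 + 7.21×66 + 2.02×110 + 4.70×56 + 2.89×358 = 104.41 + 475.86 + 222.2 + 263.2 + 1034.62 = 2100.29
ΣP(Jan 2022)Q(Feb 2022) = 1.76×53 + 7.32×66 + 1.74×110 + 4.74×56 + 2.11×358 = 93.28 + 483.12 + 191.4 + 265.44 + 755.38 = 1788.62
P = 2100.29 / 1788.62 × 100 = 117.4252
Fisher = √(L × P) = √(115.1624 × 117.4252) = 116.2883

116.29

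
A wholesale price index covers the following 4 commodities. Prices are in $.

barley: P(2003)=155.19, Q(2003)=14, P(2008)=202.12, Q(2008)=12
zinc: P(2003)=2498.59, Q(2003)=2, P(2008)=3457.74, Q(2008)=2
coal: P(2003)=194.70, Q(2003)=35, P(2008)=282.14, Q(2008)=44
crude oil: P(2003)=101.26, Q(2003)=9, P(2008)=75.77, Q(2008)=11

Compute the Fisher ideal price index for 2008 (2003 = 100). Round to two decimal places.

Laspeyres component (base-period weights):
ΣP(2008)Q(2003) = 202.12×14 + 3457.74×2 + 282.14×35 + 75.77×9 = 2829.68 + 6915.48 + 9874.9 + 681.93 = 20301.99
ΣP(2003)Q(2003) = 155.19×14 + 2498.59×2 + 194.70×35 + 101.26×9 = 2172.66 + 4997.18 + 6814.5 + 911.34 = 14895.68
L = 20301.99 / 14895.68 × 100 = 136.2945
Paasche component (current-period weights):
ΣP(2008)Q(2008) = 202.12×12 + 3457.74×2 + 282.14×44 + 75.77×11 = 2425.44 + 6915.48 + 12414.16 + 833.47 = 22588.55
ΣP(2003)Q(2008) = 155.19×12 + 2498.59×2 + 194.70×44 + 101.26×11 = 1862.28 + 4997.18 + 8566.8 + 1113.86 = 16540.12
P = 22588.55 / 16540.12 × 100 = 136.5682
Fisher = √(L × P) = √(136.2945 × 136.5682) = 136.4313

136.43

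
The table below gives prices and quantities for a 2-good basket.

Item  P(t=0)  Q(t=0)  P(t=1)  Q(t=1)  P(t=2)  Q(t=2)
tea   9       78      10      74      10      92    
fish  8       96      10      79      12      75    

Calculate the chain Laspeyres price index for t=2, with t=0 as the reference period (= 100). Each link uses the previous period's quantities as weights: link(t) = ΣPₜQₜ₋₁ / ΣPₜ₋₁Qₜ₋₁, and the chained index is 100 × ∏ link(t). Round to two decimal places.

130.59

Link t=0→t=1:
ΣP(t=1)Q(t=0) = 10×78 + 10×96 = 780 + 960 = 1740
ΣP(t=0)Q(t=0) = 9×78 + 8×96 = 702 + 768 = 1470
link = 1740/1470 = 1.183673
Link t=1→t=2:
ΣP(t=2)Q(t=1) = 10×74 + 12×79 = 740 + 948 = 1688
ΣP(t=1)Q(t=1) = 10×74 + 10×79 = 740 + 790 = 1530
link = 1688/1530 = 1.103268
Chained index = 100 × 1.183673 × 1.103268 = 130.5909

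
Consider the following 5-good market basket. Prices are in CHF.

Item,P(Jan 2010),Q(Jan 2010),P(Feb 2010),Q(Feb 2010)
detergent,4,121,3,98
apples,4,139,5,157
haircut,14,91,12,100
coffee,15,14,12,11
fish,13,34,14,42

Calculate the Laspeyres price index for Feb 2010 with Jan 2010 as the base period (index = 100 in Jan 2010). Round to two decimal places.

94.20

Laspeyres price index uses base-period quantities as weights.
ΣP(Feb 2010)·Q(Jan 2010) = 3×121 + 5×139 + 12×91 + 12×14 + 14×34 = 363 + 695 + 1092 + 168 + 476 = 2794
ΣP(Jan 2010)·Q(Jan 2010) = 4×121 + 4×139 + 14×91 + 15×14 + 13×34 = 484 + 556 + 1274 + 210 + 442 = 2966
Index = 2794 / 2966 × 100 = 94.2009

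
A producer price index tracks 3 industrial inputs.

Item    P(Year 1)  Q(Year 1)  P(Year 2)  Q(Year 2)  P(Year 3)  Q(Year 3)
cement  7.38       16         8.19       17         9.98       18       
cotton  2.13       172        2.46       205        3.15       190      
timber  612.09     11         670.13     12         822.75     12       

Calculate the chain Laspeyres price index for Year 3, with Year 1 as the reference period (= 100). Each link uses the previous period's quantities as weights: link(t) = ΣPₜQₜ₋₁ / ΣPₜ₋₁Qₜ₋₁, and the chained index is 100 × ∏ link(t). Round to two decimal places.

135.14

Link Year 1→Year 2:
ΣP(Year 2)Q(Year 1) = 8.19×16 + 2.46×172 + 670.13×11 = 131.04 + 423.12 + 7371.43 = 7925.59
ΣP(Year 1)Q(Year 1) = 7.38×16 + 2.13×172 + 612.09×11 = 118.08 + 366.36 + 6732.99 = 7217.43
link = 7925.59/7217.43 = 1.098118
Link Year 2→Year 3:
ΣP(Year 3)Q(Year 2) = 9.98×17 + 3.15×205 + 822.75×12 = 169.66 + 645.75 + 9873 = 10688.41
ΣP(Year 2)Q(Year 2) = 8.19×17 + 2.46×205 + 670.13×12 = 139.23 + 504.3 + 8041.56 = 8685.09
link = 10688.41/8685.09 = 1.230662
Chained index = 100 × 1.098118 × 1.230662 = 135.1412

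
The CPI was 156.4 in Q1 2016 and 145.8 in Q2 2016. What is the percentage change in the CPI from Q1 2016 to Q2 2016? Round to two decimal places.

Change = (145.8 − 156.4) / 156.4 × 100
       = -10.6 / 156.4 × 100 = -6.7775%

-6.78%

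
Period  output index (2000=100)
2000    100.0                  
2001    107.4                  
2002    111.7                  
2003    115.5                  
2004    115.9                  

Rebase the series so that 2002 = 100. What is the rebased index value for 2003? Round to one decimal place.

Rebased(2003) = 115.5 / 111.7 × 100 = 103.4020

103.4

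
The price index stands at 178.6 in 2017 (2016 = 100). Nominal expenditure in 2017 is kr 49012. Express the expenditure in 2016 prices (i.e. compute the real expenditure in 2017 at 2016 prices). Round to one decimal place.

27442.3

Real = Nominal ÷ (Index/100) = 49012 ÷ (178.6/100)
     = 49012 ÷ 1.786 = 27442.3292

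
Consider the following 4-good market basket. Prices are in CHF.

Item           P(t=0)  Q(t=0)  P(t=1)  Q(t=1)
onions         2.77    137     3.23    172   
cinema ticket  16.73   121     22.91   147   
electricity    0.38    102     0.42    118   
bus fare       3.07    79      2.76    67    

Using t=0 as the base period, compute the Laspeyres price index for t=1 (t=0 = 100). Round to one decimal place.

Laspeyres price index uses base-period quantities as weights.
ΣP(t=1)·Q(t=0) = 3.23×137 + 22.91×121 + 0.42×102 + 2.76×79 = 442.51 + 2772.11 + 42.84 + 218.04 = 3475.5
ΣP(t=0)·Q(t=0) = 2.77×137 + 16.73×121 + 0.38×102 + 3.07×79 = 379.49 + 2024.33 + 38.76 + 242.53 = 2685.11
Index = 3475.5 / 2685.11 × 100 = 129.4360

129.4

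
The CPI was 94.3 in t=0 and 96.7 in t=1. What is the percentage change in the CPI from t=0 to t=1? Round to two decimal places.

2.55%

Change = (96.7 − 94.3) / 94.3 × 100
       = 2.4 / 94.3 × 100 = 2.5451%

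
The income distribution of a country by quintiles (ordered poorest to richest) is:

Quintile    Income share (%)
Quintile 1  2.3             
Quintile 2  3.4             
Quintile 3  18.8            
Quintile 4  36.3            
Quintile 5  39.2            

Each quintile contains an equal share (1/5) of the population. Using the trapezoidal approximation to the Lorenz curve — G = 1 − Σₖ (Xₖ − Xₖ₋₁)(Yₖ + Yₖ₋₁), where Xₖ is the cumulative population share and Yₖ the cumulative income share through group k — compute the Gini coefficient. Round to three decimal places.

0.427

Cumulative income shares Yₖ: 0.0230, 0.0570, 0.2450, 0.6080, 1.0000
Σ (Xₖ−Xₖ₋₁)(Yₖ+Yₖ₋₁) = (1/5)(0.0230+0.0000) + (1/5)(0.0570+0.0230) + (1/5)(0.2450+0.0570) + (1/5)(0.6080+0.2450) + (1/5)(1.0000+0.6080)
  = 0.0046 + 0.0160 + 0.0604 + 0.1706 + 0.3216 = 0.5732
G = 1 − 0.5732 = 0.4268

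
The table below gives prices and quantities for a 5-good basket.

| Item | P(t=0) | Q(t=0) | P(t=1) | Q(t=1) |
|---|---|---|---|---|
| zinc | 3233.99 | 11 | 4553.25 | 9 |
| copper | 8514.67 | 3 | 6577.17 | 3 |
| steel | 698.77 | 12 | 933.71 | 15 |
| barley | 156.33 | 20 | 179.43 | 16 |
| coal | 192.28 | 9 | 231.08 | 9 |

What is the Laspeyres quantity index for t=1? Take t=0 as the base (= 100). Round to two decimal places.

93.28

Laspeyres quantity index uses base-period prices as weights.
ΣP(t=0)·Q(t=1) = 3233.99×9 + 8514.67×3 + 698.77×15 + 156.33×16 + 192.28×9 = 29105.91 + 25544.01 + 10481.55 + 2501.28 + 1730.52 = 69363.27
ΣP(t=0)·Q(t=0) = 3233.99×11 + 8514.67×3 + 698.77×12 + 156.33×20 + 192.28×9 = 35573.89 + 25544.01 + 8385.24 + 3126.6 + 1730.52 = 74360.26
Index = 69363.27 / 74360.26 × 100 = 93.2800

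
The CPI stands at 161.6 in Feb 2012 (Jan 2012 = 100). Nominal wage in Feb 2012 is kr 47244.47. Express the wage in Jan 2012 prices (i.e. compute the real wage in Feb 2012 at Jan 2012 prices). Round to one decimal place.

29235.4

Real = Nominal ÷ (Index/100) = 47244.47 ÷ (161.6/100)
     = 47244.47 ÷ 1.616 = 29235.4394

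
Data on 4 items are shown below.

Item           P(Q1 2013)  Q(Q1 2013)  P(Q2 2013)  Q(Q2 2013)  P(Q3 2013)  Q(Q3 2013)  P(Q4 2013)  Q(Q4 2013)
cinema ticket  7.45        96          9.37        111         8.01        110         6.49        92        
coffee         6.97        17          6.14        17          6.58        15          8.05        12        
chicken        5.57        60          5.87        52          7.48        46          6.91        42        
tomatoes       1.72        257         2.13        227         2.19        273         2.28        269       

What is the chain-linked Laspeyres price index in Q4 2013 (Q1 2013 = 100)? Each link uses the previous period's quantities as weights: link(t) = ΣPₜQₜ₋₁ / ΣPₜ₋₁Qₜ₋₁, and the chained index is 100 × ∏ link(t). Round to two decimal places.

106.60

Link Q1 2013→Q2 2013:
ΣP(Q2 2013)Q(Q1 2013) = 9.37×96 + 6.14×17 + 5.87×60 + 2.13×257 = 899.52 + 104.38 + 352.2 + 547.41 = 1903.51
ΣP(Q1 2013)Q(Q1 2013) = 7.45×96 + 6.97×17 + 5.57×60 + 1.72×257 = 715.2 + 118.49 + 334.2 + 442.04 = 1609.93
link = 1903.51/1609.93 = 1.182356
Link Q2 2013→Q3 2013:
ΣP(Q3 2013)Q(Q2 2013) = 8.01×111 + 6.58×17 + 7.48×52 + 2.19×227 = 889.11 + 111.86 + 388.96 + 497.13 = 1887.06
ΣP(Q2 2013)Q(Q2 2013) = 9.37×111 + 6.14×17 + 5.87×52 + 2.13×227 = 1040.07 + 104.38 + 305.24 + 483.51 = 1933.2
link = 1887.06/1933.2 = 0.976133
Link Q3 2013→Q4 2013:
ΣP(Q4 2013)Q(Q3 2013) = 6.49×110 + 8.05×15 + 6.91×46 + 2.28×273 = 713.9 + 120.75 + 317.86 + 622.44 = 1774.95
ΣP(Q3 2013)Q(Q3 2013) = 8.01×110 + 6.58×15 + 7.48×46 + 2.19×273 = 881.1 + 98.7 + 344.08 + 597.87 = 1921.75
link = 1774.95/1921.75 = 0.923611
Chained index = 100 × 1.182356 × 0.976133 × 0.923611 = 106.5973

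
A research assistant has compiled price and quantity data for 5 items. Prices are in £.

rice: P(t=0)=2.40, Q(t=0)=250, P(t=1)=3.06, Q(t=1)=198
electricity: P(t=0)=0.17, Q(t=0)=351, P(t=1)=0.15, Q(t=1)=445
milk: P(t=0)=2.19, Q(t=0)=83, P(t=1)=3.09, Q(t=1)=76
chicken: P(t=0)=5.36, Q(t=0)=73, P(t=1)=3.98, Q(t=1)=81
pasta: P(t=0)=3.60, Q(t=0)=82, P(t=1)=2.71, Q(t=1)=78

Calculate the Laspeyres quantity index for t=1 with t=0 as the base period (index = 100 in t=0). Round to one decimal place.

93.7

Laspeyres quantity index uses base-period prices as weights.
ΣP(t=0)·Q(t=1) = 2.40×198 + 0.17×445 + 2.19×76 + 5.36×81 + 3.60×78 = 475.2 + 75.65 + 166.44 + 434.16 + 280.8 = 1432.25
ΣP(t=0)·Q(t=0) = 2.40×250 + 0.17×351 + 2.19×83 + 5.36×73 + 3.60×82 = 600 + 59.67 + 181.77 + 391.28 + 295.2 = 1527.92
Index = 1432.25 / 1527.92 × 100 = 93.7385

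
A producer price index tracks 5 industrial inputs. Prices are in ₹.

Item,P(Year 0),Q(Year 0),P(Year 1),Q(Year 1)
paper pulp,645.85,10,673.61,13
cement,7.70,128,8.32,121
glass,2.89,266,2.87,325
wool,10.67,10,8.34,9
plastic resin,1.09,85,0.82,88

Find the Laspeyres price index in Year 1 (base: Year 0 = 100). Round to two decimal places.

Laspeyres price index uses base-period quantities as weights.
ΣP(Year 1)·Q(Year 0) = 673.61×10 + 8.32×128 + 2.87×266 + 8.34×10 + 0.82×85 = 6736.1 + 1064.96 + 763.42 + 83.4 + 69.7 = 8717.58
ΣP(Year 0)·Q(Year 0) = 645.85×10 + 7.70×128 + 2.89×266 + 10.67×10 + 1.09×85 = 6458.5 + 985.6 + 768.74 + 106.7 + 92.65 = 8412.19
Index = 8717.58 / 8412.19 × 100 = 103.6303

103.63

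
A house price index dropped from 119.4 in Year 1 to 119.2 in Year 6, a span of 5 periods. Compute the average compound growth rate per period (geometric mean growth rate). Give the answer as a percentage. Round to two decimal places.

-0.03%

Growth factor = (119.2/119.4)^(1/5) = (0.998325)^(1/5) = 0.999665
Growth rate = 0.999665 − 1 = -0.000335 = -0.0335%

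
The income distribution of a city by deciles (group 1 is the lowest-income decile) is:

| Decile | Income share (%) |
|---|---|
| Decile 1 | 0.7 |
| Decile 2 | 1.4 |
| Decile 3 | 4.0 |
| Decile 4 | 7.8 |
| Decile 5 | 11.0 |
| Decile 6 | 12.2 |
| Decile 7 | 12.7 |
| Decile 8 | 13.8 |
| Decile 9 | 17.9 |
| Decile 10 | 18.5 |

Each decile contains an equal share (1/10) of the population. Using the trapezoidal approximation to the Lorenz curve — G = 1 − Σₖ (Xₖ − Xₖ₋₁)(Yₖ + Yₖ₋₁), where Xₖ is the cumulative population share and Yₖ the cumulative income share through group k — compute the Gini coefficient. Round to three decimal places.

Cumulative income shares Yₖ: 0.0070, 0.0210, 0.0610, 0.1390, 0.2490, 0.3710, 0.4980, 0.6360, 0.8150, 1.0000
Σ (Xₖ−Xₖ₋₁)(Yₖ+Yₖ₋₁) = (1/10)(0.0070+0.0000) + (1/10)(0.0210+0.0070) + (1/10)(0.0610+0.0210) + (1/10)(0.1390+0.0610) + (1/10)(0.2490+0.1390) + (1/10)(0.3710+0.2490) + (1/10)(0.4980+0.3710) + (1/10)(0.6360+0.4980) + (1/10)(0.8150+0.6360) + (1/10)(1.0000+0.8150)
  = 0.0007 + 0.0028 + 0.0082 + 0.0200 + 0.0388 + 0.0620 + 0.0869 + 0.1134 + 0.1451 + 0.1815 = 0.6594
G = 1 − 0.6594 = 0.3406

0.341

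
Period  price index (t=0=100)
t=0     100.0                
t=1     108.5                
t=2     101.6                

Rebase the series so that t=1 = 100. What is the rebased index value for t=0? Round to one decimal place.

Rebased(t=0) = 100.0 / 108.5 × 100 = 92.1659

92.2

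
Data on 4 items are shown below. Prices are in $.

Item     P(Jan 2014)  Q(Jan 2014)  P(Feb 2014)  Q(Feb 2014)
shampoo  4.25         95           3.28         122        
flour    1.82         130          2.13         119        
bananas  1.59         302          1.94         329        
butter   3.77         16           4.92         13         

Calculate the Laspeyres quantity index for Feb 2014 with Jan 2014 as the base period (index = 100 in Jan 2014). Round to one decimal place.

110.7

Laspeyres quantity index uses base-period prices as weights.
ΣP(Jan 2014)·Q(Feb 2014) = 4.25×122 + 1.82×119 + 1.59×329 + 3.77×13 = 518.5 + 216.58 + 523.11 + 49.01 = 1307.2
ΣP(Jan 2014)·Q(Jan 2014) = 4.25×95 + 1.82×130 + 1.59×302 + 3.77×16 = 403.75 + 236.6 + 480.18 + 60.32 = 1180.85
Index = 1307.2 / 1180.85 × 100 = 110.6999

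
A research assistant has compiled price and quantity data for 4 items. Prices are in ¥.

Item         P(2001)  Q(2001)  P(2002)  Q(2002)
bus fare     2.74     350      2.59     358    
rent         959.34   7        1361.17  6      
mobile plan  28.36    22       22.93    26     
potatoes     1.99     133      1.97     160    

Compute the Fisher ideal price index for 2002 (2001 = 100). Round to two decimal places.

Laspeyres component (base-period weights):
ΣP(2002)Q(2001) = 2.59×350 + 1361.17×7 + 22.93×22 + 1.97×133 = 906.5 + 9528.19 + 504.46 + 262.01 = 11201.16
ΣP(2001)Q(2001) = 2.74×350 + 959.34×7 + 28.36×22 + 1.99×133 = 959 + 6715.38 + 623.92 + 264.67 = 8562.97
L = 11201.16 / 8562.97 × 100 = 130.8093
Paasche component (current-period weights):
ΣP(2002)Q(2002) = 2.59×358 + 1361.17×6 + 22.93×26 + 1.97×160 = 927.22 + 8167.02 + 596.18 + 315.2 = 10005.62
ΣP(2001)Q(2002) = 2.74×358 + 959.34×6 + 28.36×26 + 1.99×160 = 980.92 + 5756.04 + 737.36 + 318.4 = 7792.72
P = 10005.62 / 7792.72 × 100 = 128.3970
Fisher = √(L × P) = √(130.8093 × 128.3970) = 129.5975

129.60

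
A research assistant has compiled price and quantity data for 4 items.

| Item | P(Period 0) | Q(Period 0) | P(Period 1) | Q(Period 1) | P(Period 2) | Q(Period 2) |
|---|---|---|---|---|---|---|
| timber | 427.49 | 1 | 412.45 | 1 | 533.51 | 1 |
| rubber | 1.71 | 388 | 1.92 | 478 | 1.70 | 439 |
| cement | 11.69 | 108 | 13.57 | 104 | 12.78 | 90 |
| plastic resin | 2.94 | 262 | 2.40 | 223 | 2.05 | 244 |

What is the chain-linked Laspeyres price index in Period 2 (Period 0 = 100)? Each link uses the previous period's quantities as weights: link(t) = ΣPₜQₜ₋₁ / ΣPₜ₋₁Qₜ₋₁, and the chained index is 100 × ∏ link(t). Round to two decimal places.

99.51

Link Period 0→Period 1:
ΣP(Period 1)Q(Period 0) = 412.45×1 + 1.92×388 + 13.57×108 + 2.40×262 = 412.45 + 744.96 + 1465.56 + 628.8 = 3251.77
ΣP(Period 0)Q(Period 0) = 427.49×1 + 1.71×388 + 11.69×108 + 2.94×262 = 427.49 + 663.48 + 1262.52 + 770.28 = 3123.77
link = 3251.77/3123.77 = 1.040976
Link Period 1→Period 2:
ΣP(Period 2)Q(Period 1) = 533.51×1 + 1.70×478 + 12.78×104 + 2.05×223 = 533.51 + 812.6 + 1329.12 + 457.15 = 3132.38
ΣP(Period 1)Q(Period 1) = 412.45×1 + 1.92×478 + 13.57×104 + 2.40×223 = 412.45 + 917.76 + 1411.28 + 535.2 = 3276.69
link = 3132.38/3276.69 = 0.955959
Chained index = 100 × 1.040976 × 0.955959 = 99.5130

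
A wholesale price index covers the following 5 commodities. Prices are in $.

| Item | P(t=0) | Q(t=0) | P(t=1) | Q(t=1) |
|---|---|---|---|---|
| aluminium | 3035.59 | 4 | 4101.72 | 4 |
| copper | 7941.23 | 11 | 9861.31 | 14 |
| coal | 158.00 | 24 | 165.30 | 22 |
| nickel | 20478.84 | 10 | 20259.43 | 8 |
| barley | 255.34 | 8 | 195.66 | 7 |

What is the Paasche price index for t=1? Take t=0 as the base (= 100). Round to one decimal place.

110.0

Paasche price index uses current-period quantities as weights.
ΣP(t=1)·Q(t=1) = 4101.72×4 + 9861.31×14 + 165.30×22 + 20259.43×8 + 195.66×7 = 16406.88 + 138058.34 + 3636.6 + 162075.44 + 1369.62 = 321546.88
ΣP(t=0)·Q(t=1) = 3035.59×4 + 7941.23×14 + 158.00×22 + 20478.84×8 + 255.34×7 = 12142.36 + 111177.22 + 3476 + 163830.72 + 1787.38 = 292413.68
Index = 321546.88 / 292413.68 × 100 = 109.9630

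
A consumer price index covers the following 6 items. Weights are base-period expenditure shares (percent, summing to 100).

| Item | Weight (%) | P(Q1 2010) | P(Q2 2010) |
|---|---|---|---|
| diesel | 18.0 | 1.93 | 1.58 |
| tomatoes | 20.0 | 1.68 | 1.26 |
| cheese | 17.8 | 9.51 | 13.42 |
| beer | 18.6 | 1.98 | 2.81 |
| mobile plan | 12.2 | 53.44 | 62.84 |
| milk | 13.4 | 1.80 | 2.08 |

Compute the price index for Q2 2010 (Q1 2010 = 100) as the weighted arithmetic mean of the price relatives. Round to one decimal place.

diesel: 18.0 × (1.58/1.93) = 18.0 × 0.818653 = 14.7358
tomatoes: 20.0 × (1.26/1.68) = 20.0 × 0.750000 = 15.0000
cheese: 17.8 × (13.42/9.51) = 17.8 × 1.411146 = 25.1184
beer: 18.6 × (2.81/1.98) = 18.6 × 1.419192 = 26.3970
mobile plan: 12.2 × (62.84/53.44) = 12.2 × 1.175898 = 14.3460
milk: 13.4 × (2.08/1.80) = 13.4 × 1.155556 = 15.4844
Index = Σ wᵢ·(p₁ᵢ/p₀ᵢ) = 14.7358 + 15.0000 + 25.1184 + 26.3970 + 14.3460 + 15.4844 = 111.0815

111.1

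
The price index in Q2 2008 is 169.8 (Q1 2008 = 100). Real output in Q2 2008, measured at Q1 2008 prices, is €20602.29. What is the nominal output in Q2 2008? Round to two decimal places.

34982.69

Nominal = Real × (Index/100) = 20602.29 × (169.8/100)
        = 20602.29 × 1.698 = 34982.6884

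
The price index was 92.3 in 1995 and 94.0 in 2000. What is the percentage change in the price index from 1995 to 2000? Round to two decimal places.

1.84%

Change = (94.0 − 92.3) / 92.3 × 100
       = 1.7 / 92.3 × 100 = 1.8418%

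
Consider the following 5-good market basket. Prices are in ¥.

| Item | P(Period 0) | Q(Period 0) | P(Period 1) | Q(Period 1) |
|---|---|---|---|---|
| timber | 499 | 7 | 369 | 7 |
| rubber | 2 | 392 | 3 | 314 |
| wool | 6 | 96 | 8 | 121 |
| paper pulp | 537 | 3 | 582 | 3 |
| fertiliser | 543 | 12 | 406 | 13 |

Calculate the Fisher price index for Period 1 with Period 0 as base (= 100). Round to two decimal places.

Laspeyres component (base-period weights):
ΣP(Period 1)Q(Period 0) = 369×7 + 3×392 + 8×96 + 582×3 + 406×12 = 2583 + 1176 + 768 + 1746 + 4872 = 11145
ΣP(Period 0)Q(Period 0) = 499×7 + 2×392 + 6×96 + 537×3 + 543×12 = 3493 + 784 + 576 + 1611 + 6516 = 12980
L = 11145 / 12980 × 100 = 85.8629
Paasche component (current-period weights):
ΣP(Period 1)Q(Period 1) = 369×7 + 3×314 + 8×121 + 582×3 + 406×13 = 2583 + 942 + 968 + 1746 + 5278 = 11517
ΣP(Period 0)Q(Period 1) = 499×7 + 2×314 + 6×121 + 537×3 + 543×13 = 3493 + 628 + 726 + 1611 + 7059 = 13517
P = 11517 / 13517 × 100 = 85.2038
Fisher = √(L × P) = √(85.8629 × 85.2038) = 85.5327

85.53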